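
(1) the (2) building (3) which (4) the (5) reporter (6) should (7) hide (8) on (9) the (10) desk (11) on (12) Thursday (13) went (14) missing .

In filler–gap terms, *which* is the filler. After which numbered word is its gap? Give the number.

7

The filler 'which' is interpreted as the direct object of 'hide'. It moves to the left edge, and the trace sits right after 'hide':
The building which the reporter should hide ___ on the desk on Thursday went missing.
'hide' is word 7.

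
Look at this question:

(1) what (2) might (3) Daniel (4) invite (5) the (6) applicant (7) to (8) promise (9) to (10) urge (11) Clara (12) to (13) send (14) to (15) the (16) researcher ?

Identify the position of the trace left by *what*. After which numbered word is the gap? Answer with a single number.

In situ: Daniel might invite the applicant to promise to urge Clara to send what to the researcher.
'what' is the direct object of 'send'. Wh-movement fronts it, leaving a gap right after 'send':
What might Daniel invite the applicant to promise to urge Clara to send ___ to the researcher?
'send' is word 13.

13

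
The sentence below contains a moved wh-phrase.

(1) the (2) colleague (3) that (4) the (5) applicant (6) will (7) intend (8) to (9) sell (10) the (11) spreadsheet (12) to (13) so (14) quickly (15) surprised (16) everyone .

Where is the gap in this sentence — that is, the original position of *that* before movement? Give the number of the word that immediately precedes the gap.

12

'that' functions as the object of the preposition 'to' (recipient of 'sell'). Fronting leaves a gap immediately after 'to':
The colleague that the applicant will intend to sell the spreadsheet to ___ so quickly surprised everyone.
'to' is word 12.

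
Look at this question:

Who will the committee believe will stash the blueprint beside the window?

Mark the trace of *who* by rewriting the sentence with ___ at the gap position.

Underlying clause: The committee will believe who will stash the blueprint beside the window.
'who' functions as the subject of the clause embedded under 'believe'. The gap is right after 'believe'.

Who will the committee believe ___ will stash the blueprint beside the window?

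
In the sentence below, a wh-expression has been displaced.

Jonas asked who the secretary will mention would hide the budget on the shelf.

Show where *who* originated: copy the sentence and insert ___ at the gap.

Jonas asked who the secretary will mention ___ would hide the budget on the shelf.

Underlying clause: The secretary will mention who would hide the budget on the shelf.
'who' functions as the subject of the clause embedded under 'mention'. The gap is right after 'mention'.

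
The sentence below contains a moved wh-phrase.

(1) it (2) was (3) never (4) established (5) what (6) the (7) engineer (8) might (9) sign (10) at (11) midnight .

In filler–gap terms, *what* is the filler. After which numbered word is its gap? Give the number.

In situ: The engineer might sign what at midnight.
The filler 'what' is interpreted as the direct object of 'sign'. It moves to the left edge, and the trace sits right after 'sign':
It was never established what the engineer might sign ___ at midnight.
'sign' is word 9.

9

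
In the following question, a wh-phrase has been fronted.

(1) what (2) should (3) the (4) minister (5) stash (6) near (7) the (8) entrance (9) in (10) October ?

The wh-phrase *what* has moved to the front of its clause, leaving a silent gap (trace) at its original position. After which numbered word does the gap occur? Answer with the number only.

Pre-movement form: The minister should stash what near the entrance in October.
'what' functions as the direct object of 'stash'. Wh-movement fronts it, leaving a gap right after 'stash':
What should the minister stash ___ near the entrance in October?
'stash' is word 5.

5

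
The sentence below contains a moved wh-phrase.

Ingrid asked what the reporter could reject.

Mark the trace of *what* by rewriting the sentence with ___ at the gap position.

In situ: The reporter could reject what.
'what' functions as the direct object of 'reject'. The gap is right after 'reject'.

Ingrid asked what the reporter could reject ___.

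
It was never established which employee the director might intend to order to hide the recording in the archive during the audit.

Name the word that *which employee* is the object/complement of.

order

In situ: The director might intend to order which employee to hide the recording in the archive during the audit.
'which employee' is the direct object of 'order'. Wh-movement fronts it, leaving a gap right after 'order':
It was never established which employee the director might intend to order ___ to hide the recording in the archive during the audit.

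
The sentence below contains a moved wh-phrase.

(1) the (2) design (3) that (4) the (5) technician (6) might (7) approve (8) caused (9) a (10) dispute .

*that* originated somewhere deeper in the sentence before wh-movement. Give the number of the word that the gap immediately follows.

7

The filler 'that' is interpreted as the direct object of 'approve'. Wh-movement fronts it, leaving a gap right after 'approve':
The design that the technician might approve ___ caused a dispute.
'approve' is word 7.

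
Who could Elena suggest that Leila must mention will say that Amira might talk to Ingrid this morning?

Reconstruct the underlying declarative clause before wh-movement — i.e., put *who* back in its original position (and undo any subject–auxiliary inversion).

'who' functions as the subject of the clause embedded under 'mention'. It moves to the left edge, and the trace sits right after 'mention':
Who could Elena suggest that Leila must mention ___ will say that Amira might talk to Ingrid this morning?

Elena could suggest that Leila must mention who will say that Amira might talk to Ingrid this morning.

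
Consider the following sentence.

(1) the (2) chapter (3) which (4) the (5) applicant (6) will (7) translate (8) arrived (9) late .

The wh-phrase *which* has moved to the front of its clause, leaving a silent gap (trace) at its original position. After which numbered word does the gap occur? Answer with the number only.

7

'which' functions as the direct object of 'translate'. Wh-movement fronts it, leaving a gap right after 'translate':
The chapter which the applicant will translate ___ arrived late.
'translate' is word 7.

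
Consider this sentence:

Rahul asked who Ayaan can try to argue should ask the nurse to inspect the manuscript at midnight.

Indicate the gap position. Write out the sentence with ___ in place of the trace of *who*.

Pre-movement form: Ayaan can try to argue who should ask the nurse to inspect the manuscript at midnight.
'who' is the subject of the clause embedded under 'argue'. The gap is right after 'argue'.

Rahul asked who Ayaan can try to argue ___ should ask the nurse to inspect the manuscript at midnight.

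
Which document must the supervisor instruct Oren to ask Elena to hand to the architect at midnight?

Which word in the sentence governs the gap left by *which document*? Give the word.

hand

In situ: The supervisor must instruct Oren to ask Elena to hand which document to the architect at midnight.
'which document' functions as the direct object of 'hand'. It moves to the left edge, and the trace sits right after 'hand':
Which document must the supervisor instruct Oren to ask Elena to hand ___ to the architect at midnight?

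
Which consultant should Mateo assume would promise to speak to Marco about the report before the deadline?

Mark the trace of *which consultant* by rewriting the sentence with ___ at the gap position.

In situ: Mateo should assume which consultant would promise to speak to Marco about the report before the deadline.
'which consultant' functions as the subject of the clause embedded under 'assume'. The gap is right after 'assume'.

Which consultant should Mateo assume ___ would promise to speak to Marco about the report before the deadline?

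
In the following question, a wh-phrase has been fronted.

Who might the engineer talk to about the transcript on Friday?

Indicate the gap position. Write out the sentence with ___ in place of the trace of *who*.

Who might the engineer talk to ___ about the transcript on Friday?

Underlying clause: The engineer might talk to who about the transcript on Friday.
The filler 'who' is interpreted as the object of the preposition 'to'. The gap is right after 'to'.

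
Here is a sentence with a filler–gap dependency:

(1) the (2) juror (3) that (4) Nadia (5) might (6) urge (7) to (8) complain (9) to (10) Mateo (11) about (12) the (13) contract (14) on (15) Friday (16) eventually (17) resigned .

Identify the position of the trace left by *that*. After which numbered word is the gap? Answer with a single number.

'that' is the direct object of 'urge'. Wh-movement fronts it, leaving a gap right after 'urge':
The juror that Nadia might urge ___ to complain to Mateo about the contract on Friday eventually resigned.
'urge' is word 6.

6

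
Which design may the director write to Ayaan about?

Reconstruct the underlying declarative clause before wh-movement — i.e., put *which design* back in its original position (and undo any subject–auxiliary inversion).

The director may write to Ayaan about which design.

The filler 'which design' is interpreted as the object of the preposition 'about'. Fronting leaves a gap immediately after 'about':
Which design may the director write to Ayaan about ___?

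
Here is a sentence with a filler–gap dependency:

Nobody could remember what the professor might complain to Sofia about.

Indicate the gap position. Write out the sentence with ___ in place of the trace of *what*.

Before movement: The professor might complain to Sofia about what.
'what' is the object of the preposition 'about'. The gap is right after 'about'.

Nobody could remember what the professor might complain to Sofia about ___.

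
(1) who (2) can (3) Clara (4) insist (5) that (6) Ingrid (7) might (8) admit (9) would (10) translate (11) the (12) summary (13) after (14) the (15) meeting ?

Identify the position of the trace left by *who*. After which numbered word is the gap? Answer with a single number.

In situ: Clara can insist that Ingrid might admit who would translate the summary after the meeting.
The filler 'who' is interpreted as the subject of the clause embedded under 'admit'. It moves to the left edge, and the trace sits right after 'admit':
Who can Clara insist that Ingrid might admit ___ would translate the summary after the meeting?
'admit' is word 8.

8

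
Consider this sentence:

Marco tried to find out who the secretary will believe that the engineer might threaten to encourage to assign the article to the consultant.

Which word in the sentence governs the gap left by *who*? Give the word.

Before movement: The secretary will believe that the engineer might threaten to encourage who to assign the article to the consultant.
'who' is the direct object of 'encourage'. Wh-movement fronts it, leaving a gap right after 'encourage':
Marco tried to find out who the secretary will believe that the engineer might threaten to encourage ___ to assign the article to the consultant.

encourage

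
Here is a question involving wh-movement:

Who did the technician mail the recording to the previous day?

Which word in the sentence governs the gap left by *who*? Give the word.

Underlying clause: The technician did mail the recording to who the previous day.
'who' functions as the object of the preposition 'to' (recipient of 'mail'). It moves to the left edge, and the trace sits right after 'to':
Who did the technician mail the recording to ___ the previous day?

to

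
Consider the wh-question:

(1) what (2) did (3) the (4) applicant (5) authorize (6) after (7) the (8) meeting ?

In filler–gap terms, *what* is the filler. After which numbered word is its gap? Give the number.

5

Pre-movement form: The applicant did authorize what after the meeting.
'what' is the direct object of 'authorize'. Wh-movement fronts it, leaving a gap right after 'authorize':
What did the applicant authorize ___ after the meeting?
'authorize' is word 5.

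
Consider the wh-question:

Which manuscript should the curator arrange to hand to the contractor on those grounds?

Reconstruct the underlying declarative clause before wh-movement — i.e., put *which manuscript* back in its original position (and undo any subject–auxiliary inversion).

'which manuscript' functions as the direct object of 'hand'. It moves to the left edge, and the trace sits right after 'hand':
Which manuscript should the curator arrange to hand ___ to the contractor on those grounds?

The curator should arrange to hand which manuscript to the contractor on those grounds.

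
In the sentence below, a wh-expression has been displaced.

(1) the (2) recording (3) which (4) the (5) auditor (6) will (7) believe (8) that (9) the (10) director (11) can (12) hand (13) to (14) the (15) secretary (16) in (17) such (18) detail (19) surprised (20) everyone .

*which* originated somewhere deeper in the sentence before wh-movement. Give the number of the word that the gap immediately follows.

12

'which' functions as the direct object of 'hand'. Wh-movement fronts it, leaving a gap right after 'hand':
The recording which the auditor will believe that the director can hand ___ to the secretary in such detail surprised everyone.
'hand' is word 12.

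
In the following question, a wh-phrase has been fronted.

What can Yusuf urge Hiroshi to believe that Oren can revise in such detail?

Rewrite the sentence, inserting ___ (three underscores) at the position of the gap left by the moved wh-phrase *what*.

Underlying clause: Yusuf can urge Hiroshi to believe that Oren can revise what in such detail.
The filler 'what' is interpreted as the direct object of 'revise'. The gap is right after 'revise'.

What can Yusuf urge Hiroshi to believe that Oren can revise ___ in such detail?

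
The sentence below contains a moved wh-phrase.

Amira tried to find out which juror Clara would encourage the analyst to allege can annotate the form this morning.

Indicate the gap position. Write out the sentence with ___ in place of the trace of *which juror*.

Amira tried to find out which juror Clara would encourage the analyst to allege ___ can annotate the form this morning.

Underlying clause: Clara would encourage the analyst to allege which juror can annotate the form this morning.
The filler 'which juror' is interpreted as the subject of the clause embedded under 'allege'. The gap is right after 'allege'.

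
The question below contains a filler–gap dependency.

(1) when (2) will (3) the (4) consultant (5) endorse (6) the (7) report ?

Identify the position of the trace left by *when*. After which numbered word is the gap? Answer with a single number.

Underlying clause: The consultant will endorse the report when.
'when' functions as the temporal adjunct. It moves to the left edge, and the trace sits right after 'report':
When will the consultant endorse the report ___?
'report' is word 7.

7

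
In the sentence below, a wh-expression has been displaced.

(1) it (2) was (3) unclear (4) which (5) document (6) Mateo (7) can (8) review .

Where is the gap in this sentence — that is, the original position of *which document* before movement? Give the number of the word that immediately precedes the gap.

Pre-movement form: Mateo can review which document.
'which document' functions as the direct object of 'review'. Fronting leaves a gap immediately after 'review':
It was unclear which document Mateo can review ___.
'review' is word 8.

8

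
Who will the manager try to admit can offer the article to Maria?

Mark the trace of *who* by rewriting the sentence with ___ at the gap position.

Who will the manager try to admit ___ can offer the article to Maria?

Underlying clause: The manager will try to admit who can offer the article to Maria.
The filler 'who' is interpreted as the subject of the clause embedded under 'admit'. The gap is right after 'admit'.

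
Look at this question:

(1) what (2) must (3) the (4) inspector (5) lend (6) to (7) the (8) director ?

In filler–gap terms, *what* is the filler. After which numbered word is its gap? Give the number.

Underlying clause: The inspector must lend what to the director.
'what' is the direct object of 'lend'. Fronting leaves a gap immediately after 'lend':
What must the inspector lend ___ to the director?
'lend' is word 5.

5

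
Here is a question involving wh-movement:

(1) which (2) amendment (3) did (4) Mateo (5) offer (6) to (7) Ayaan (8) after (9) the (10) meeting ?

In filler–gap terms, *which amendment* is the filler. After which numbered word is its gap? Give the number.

5

Pre-movement form: Mateo did offer which amendment to Ayaan after the meeting.
'which amendment' is the direct object of 'offer'. It moves to the left edge, and the trace sits right after 'offer':
Which amendment did Mateo offer ___ to Ayaan after the meeting?
'offer' is word 5.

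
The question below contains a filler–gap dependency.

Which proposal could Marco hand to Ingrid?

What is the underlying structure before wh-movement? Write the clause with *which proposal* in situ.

'which proposal' is the direct object of 'hand'. Fronting leaves a gap immediately after 'hand':
Which proposal could Marco hand ___ to Ingrid?

Marco could hand which proposal to Ingrid.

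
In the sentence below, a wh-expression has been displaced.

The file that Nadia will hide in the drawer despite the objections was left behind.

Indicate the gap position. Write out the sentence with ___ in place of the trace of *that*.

The file that Nadia will hide ___ in the drawer despite the objections was left behind.

'that' functions as the direct object of 'hide'. The gap is right after 'hide'.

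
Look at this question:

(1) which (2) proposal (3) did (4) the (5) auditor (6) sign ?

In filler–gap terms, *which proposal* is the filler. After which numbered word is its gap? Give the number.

Pre-movement form: The auditor did sign which proposal.
'which proposal' is the direct object of 'sign'. It moves to the left edge, and the trace sits right after 'sign':
Which proposal did the auditor sign ___?
'sign' is word 6.

6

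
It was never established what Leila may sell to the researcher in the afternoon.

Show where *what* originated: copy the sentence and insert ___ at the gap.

In situ: Leila may sell what to the researcher in the afternoon.
'what' is the direct object of 'sell'. The gap is right after 'sell'.

It was never established what Leila may sell ___ to the researcher in the afternoon.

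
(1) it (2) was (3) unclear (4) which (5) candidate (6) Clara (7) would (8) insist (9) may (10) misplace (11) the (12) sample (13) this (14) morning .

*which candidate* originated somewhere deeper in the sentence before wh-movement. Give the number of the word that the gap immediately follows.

Underlying clause: Clara would insist which candidate may misplace the sample this morning.
'which candidate' functions as the subject of the clause embedded under 'insist'. It moves to the left edge, and the trace sits right after 'insist':
It was unclear which candidate Clara would insist ___ may misplace the sample this morning.
'insist' is word 8.

8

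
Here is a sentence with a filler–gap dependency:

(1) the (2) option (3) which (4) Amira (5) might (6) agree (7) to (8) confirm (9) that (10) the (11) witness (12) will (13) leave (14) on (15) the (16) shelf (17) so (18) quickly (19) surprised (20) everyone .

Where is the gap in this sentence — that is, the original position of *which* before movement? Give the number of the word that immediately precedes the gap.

13

The filler 'which' is interpreted as the direct object of 'leave'. Wh-movement fronts it, leaving a gap right after 'leave':
The option which Amira might agree to confirm that the witness will leave ___ on the shelf so quickly surprised everyone.
'leave' is word 13.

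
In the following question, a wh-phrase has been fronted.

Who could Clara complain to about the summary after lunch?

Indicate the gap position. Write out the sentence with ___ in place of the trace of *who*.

In situ: Clara could complain to who about the summary after lunch.
The filler 'who' is interpreted as the object of the preposition 'to'. The gap is right after 'to'.

Who could Clara complain to ___ about the summary after lunch?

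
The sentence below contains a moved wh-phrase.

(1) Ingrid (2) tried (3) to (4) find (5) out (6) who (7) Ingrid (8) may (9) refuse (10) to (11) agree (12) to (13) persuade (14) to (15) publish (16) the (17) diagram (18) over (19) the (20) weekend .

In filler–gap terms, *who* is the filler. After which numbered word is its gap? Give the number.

Pre-movement form: Ingrid may refuse to agree to persuade who to publish the diagram over the weekend.
'who' is the direct object of 'persuade'. Fronting leaves a gap immediately after 'persuade':
Ingrid tried to find out who Ingrid may refuse to agree to persuade ___ to publish the diagram over the weekend.
'persuade' is word 13.

13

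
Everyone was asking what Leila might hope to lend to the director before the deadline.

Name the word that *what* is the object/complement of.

In situ: Leila might hope to lend what to the director before the deadline.
'what' functions as the direct object of 'lend'. Wh-movement fronts it, leaving a gap right after 'lend':
Everyone was asking what Leila might hope to lend ___ to the director before the deadline.

lend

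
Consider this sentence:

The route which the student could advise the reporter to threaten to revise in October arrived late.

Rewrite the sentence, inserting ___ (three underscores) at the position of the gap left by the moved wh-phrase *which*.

The route which the student could advise the reporter to threaten to revise ___ in October arrived late.

The filler 'which' is interpreted as the direct object of 'revise'. The gap is right after 'revise'.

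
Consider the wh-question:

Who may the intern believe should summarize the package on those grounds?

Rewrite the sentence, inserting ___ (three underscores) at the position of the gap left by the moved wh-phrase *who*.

Pre-movement form: The intern may believe who should summarize the package on those grounds.
The filler 'who' is interpreted as the subject of the clause embedded under 'believe'. The gap is right after 'believe'.

Who may the intern believe ___ should summarize the package on those grounds?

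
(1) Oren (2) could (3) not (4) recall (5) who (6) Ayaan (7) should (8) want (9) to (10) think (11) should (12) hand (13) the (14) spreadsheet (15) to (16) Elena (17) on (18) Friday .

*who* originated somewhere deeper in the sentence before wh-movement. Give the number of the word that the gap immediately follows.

10

Underlying clause: Ayaan should want to think who should hand the spreadsheet to Elena on Friday.
'who' functions as the subject of the clause embedded under 'think'. Wh-movement fronts it, leaving a gap right after 'think':
Oren could not recall who Ayaan should want to think ___ should hand the spreadsheet to Elena on Friday.
'think' is word 10.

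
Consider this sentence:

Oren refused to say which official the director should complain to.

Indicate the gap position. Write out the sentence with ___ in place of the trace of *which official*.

Before movement: The director should complain to which official.
The filler 'which official' is interpreted as the object of the preposition 'to'. The gap is right after 'to'.

Oren refused to say which official the director should complain to ___.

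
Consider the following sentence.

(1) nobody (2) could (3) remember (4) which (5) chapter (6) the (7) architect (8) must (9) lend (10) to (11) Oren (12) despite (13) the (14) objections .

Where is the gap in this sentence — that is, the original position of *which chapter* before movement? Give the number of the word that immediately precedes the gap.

Pre-movement form: The architect must lend which chapter to Oren despite the objections.
The filler 'which chapter' is interpreted as the direct object of 'lend'. Wh-movement fronts it, leaving a gap right after 'lend':
Nobody could remember which chapter the architect must lend ___ to Oren despite the objections.
'lend' is word 9.

9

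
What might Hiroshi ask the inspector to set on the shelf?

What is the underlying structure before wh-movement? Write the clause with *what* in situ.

Hiroshi might ask the inspector to set what on the shelf.

'what' is the direct object of 'set'. It moves to the left edge, and the trace sits right after 'set':
What might Hiroshi ask the inspector to set ___ on the shelf?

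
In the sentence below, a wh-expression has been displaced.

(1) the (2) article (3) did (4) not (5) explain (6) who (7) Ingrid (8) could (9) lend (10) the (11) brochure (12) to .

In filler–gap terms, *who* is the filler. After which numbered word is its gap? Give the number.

12

Pre-movement form: Ingrid could lend the brochure to who.
The filler 'who' is interpreted as the object of the preposition 'to' (recipient of 'lend'). Fronting leaves a gap immediately after 'to':
The article did not explain who Ingrid could lend the brochure to ___.
'to' is word 12.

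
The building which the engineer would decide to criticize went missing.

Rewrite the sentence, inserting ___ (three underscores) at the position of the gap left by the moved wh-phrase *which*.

The building which the engineer would decide to criticize ___ went missing.

The filler 'which' is interpreted as the direct object of 'criticize'. The gap is right after 'criticize'.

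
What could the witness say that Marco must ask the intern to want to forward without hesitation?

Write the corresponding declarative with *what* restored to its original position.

'what' functions as the direct object of 'forward'. Wh-movement fronts it, leaving a gap right after 'forward':
What could the witness say that Marco must ask the intern to want to forward ___ without hesitation?

The witness could say that Marco must ask the intern to want to forward what without hesitation.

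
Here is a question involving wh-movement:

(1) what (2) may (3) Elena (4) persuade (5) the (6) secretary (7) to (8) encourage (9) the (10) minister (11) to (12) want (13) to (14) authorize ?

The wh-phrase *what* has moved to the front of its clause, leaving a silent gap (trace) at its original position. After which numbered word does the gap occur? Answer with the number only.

Before movement: Elena may persuade the secretary to encourage the minister to want to authorize what.
'what' is the direct object of 'authorize'. It moves to the left edge, and the trace sits right after 'authorize':
What may Elena persuade the secretary to encourage the minister to want to authorize ___?
'authorize' is word 14.

14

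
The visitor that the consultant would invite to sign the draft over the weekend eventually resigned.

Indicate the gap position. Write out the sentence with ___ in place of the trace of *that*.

The visitor that the consultant would invite ___ to sign the draft over the weekend eventually resigned.

'that' functions as the direct object of 'invite'. The gap is right after 'invite'.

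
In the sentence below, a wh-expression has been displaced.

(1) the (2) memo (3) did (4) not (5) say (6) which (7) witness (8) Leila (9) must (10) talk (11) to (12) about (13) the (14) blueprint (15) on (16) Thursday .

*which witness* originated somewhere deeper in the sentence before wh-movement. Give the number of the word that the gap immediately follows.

Underlying clause: Leila must talk to which witness about the blueprint on Thursday.
'which witness' functions as the object of the preposition 'to'. It moves to the left edge, and the trace sits right after 'to':
The memo did not say which witness Leila must talk to ___ about the blueprint on Thursday.
'to' is word 11.

11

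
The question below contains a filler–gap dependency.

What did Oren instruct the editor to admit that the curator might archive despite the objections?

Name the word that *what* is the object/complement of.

Pre-movement form: Oren did instruct the editor to admit that the curator might archive what despite the objections.
'what' functions as the direct object of 'archive'. Wh-movement fronts it, leaving a gap right after 'archive':
What did Oren instruct the editor to admit that the curator might archive ___ despite the objections?

archive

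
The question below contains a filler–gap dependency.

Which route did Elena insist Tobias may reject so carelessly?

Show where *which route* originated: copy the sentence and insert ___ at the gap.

Which route did Elena insist Tobias may reject ___ so carelessly?

In situ: Elena did insist Tobias may reject which route so carelessly.
The filler 'which route' is interpreted as the direct object of 'reject'. The gap is right after 'reject'.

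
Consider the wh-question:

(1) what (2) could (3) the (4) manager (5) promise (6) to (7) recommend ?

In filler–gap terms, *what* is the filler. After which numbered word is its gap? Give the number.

7

Pre-movement form: The manager could promise to recommend what.
The filler 'what' is interpreted as the direct object of 'recommend'. Wh-movement fronts it, leaving a gap right after 'recommend':
What could the manager promise to recommend ___?
'recommend' is word 7.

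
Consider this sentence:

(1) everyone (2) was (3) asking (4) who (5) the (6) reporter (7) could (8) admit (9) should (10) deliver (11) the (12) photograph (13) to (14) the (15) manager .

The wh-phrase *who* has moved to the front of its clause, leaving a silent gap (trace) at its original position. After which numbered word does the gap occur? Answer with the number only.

Before movement: The reporter could admit who should deliver the photograph to the manager.
'who' functions as the subject of the clause embedded under 'admit'. Fronting leaves a gap immediately after 'admit':
Everyone was asking who the reporter could admit ___ should deliver the photograph to the manager.
'admit' is word 8.

8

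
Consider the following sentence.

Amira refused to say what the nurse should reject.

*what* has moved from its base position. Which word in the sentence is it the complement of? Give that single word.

reject

Underlying clause: The nurse should reject what.
'what' functions as the direct object of 'reject'. Wh-movement fronts it, leaving a gap right after 'reject':
Amira refused to say what the nurse should reject ___.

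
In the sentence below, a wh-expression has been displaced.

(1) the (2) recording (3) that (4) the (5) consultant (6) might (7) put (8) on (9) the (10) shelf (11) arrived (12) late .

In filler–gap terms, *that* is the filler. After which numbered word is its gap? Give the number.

7

'that' is the direct object of 'put'. Wh-movement fronts it, leaving a gap right after 'put':
The recording that the consultant might put ___ on the shelf arrived late.
'put' is word 7.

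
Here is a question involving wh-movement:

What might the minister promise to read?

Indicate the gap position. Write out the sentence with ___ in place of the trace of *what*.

Underlying clause: The minister might promise to read what.
The filler 'what' is interpreted as the direct object of 'read'. The gap is right after 'read'.

What might the minister promise to read ___?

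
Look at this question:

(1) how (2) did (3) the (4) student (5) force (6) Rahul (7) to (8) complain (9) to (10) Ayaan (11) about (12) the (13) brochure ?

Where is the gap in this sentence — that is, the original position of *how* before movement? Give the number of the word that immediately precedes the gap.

13

Underlying clause: The student did force Rahul to complain to Ayaan about the brochure how.
'how' is the manner adjunct. Fronting leaves a gap immediately after 'brochure':
How did the student force Rahul to complain to Ayaan about the brochure ___?
'brochure' is word 13.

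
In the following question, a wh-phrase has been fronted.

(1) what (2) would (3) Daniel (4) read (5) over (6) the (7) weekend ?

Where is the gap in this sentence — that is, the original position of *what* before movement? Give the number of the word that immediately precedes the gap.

Pre-movement form: Daniel would read what over the weekend.
'what' functions as the direct object of 'read'. It moves to the left edge, and the trace sits right after 'read':
What would Daniel read ___ over the weekend?
'read' is word 4.

4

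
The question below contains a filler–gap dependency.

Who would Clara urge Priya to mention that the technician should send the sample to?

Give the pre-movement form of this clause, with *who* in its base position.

'who' is the object of the preposition 'to' (recipient of 'send'). Fronting leaves a gap immediately after 'to':
Who would Clara urge Priya to mention that the technician should send the sample to ___?

Clara would urge Priya to mention that the technician should send the sample to who.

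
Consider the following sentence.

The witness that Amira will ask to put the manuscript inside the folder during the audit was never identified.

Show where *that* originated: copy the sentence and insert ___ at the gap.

'that' functions as the direct object of 'ask'. The gap is right after 'ask'.

The witness that Amira will ask ___ to put the manuscript inside the folder during the audit was never identified.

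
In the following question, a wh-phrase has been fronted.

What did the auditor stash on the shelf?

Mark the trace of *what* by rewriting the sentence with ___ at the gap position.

What did the auditor stash ___ on the shelf?

Underlying clause: The auditor did stash what on the shelf.
'what' is the direct object of 'stash'. The gap is right after 'stash'.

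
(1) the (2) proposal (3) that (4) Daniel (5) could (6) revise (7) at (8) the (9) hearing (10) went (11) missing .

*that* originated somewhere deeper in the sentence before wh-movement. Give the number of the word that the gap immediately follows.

6

'that' is the direct object of 'revise'. Wh-movement fronts it, leaving a gap right after 'revise':
The proposal that Daniel could revise ___ at the hearing went missing.
'revise' is word 6.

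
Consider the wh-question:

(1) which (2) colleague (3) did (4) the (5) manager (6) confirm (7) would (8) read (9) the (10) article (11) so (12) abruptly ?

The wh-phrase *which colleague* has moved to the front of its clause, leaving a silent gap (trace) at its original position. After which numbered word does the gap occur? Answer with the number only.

In situ: The manager did confirm which colleague would read the article so abruptly.
'which colleague' is the subject of the clause embedded under 'confirm'. It moves to the left edge, and the trace sits right after 'confirm':
Which colleague did the manager confirm ___ would read the article so abruptly?
'confirm' is word 6.

6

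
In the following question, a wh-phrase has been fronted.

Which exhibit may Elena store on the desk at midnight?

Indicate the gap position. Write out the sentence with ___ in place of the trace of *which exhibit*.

Before movement: Elena may store which exhibit on the desk at midnight.
'which exhibit' is the direct object of 'store'. The gap is right after 'store'.

Which exhibit may Elena store ___ on the desk at midnight?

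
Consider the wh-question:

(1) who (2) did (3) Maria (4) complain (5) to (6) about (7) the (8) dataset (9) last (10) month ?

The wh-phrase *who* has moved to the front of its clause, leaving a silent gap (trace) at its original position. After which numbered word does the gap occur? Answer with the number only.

5

Pre-movement form: Maria did complain to who about the dataset last month.
The filler 'who' is interpreted as the object of the preposition 'to'. Fronting leaves a gap immediately after 'to':
Who did Maria complain to ___ about the dataset last month?
'to' is word 5.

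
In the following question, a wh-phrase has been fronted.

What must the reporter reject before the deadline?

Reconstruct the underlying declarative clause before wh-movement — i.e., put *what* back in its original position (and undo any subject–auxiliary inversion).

The reporter must reject what before the deadline.

The filler 'what' is interpreted as the direct object of 'reject'. It moves to the left edge, and the trace sits right after 'reject':
What must the reporter reject ___ before the deadline?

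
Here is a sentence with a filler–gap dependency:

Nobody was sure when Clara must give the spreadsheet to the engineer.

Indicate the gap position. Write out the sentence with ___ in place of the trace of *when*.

Nobody was sure when Clara must give the spreadsheet to the engineer ___.

Pre-movement form: Clara must give the spreadsheet to the engineer when.
The filler 'when' is interpreted as the temporal adjunct. The gap is right after 'engineer'.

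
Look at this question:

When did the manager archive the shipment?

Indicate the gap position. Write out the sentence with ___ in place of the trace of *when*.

Before movement: The manager did archive the shipment when.
'when' is the temporal adjunct. The gap is right after 'shipment'.

When did the manager archive the shipment ___?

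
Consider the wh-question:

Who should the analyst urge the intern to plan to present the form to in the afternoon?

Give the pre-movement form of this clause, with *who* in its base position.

The analyst should urge the intern to plan to present the form to who in the afternoon.

'who' functions as the object of the preposition 'to' (recipient of 'present'). It moves to the left edge, and the trace sits right after 'to':
Who should the analyst urge the intern to plan to present the form to ___ in the afternoon?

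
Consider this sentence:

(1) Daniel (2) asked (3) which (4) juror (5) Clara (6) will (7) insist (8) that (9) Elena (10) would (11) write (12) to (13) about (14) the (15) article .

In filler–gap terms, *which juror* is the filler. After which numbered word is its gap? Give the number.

Pre-movement form: Clara will insist that Elena would write to which juror about the article.
'which juror' is the object of the preposition 'to'. It moves to the left edge, and the trace sits right after 'to':
Daniel asked which juror Clara will insist that Elena would write to ___ about the article.
'to' is word 12.

12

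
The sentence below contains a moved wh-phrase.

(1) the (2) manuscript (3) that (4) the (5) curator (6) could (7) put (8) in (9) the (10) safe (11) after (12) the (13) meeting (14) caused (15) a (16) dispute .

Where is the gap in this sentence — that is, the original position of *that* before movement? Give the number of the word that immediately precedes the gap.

The filler 'that' is interpreted as the direct object of 'put'. Wh-movement fronts it, leaving a gap right after 'put':
The manuscript that the curator could put ___ in the safe after the meeting caused a dispute.
'put' is word 7.

7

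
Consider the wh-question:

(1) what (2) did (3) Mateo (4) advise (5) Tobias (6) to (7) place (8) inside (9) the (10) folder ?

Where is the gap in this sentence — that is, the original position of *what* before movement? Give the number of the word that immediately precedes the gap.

7

In situ: Mateo did advise Tobias to place what inside the folder.
The filler 'what' is interpreted as the direct object of 'place'. Fronting leaves a gap immediately after 'place':
What did Mateo advise Tobias to place ___ inside the folder?
'place' is word 7.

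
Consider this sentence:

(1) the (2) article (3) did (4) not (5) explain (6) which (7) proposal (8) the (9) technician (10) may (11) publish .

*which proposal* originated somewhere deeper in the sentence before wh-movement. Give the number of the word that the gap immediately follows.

Before movement: The technician may publish which proposal.
'which proposal' is the direct object of 'publish'. Fronting leaves a gap immediately after 'publish':
The article did not explain which proposal the technician may publish ___.
'publish' is word 11.

11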